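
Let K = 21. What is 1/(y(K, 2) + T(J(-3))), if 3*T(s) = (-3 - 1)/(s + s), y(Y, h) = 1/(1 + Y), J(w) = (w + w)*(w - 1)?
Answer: 396/7 ≈ 56.571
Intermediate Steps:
J(w) = 2*w*(-1 + w) (J(w) = (2*w)*(-1 + w) = 2*w*(-1 + w))
T(s) = -2/(3*s) (T(s) = ((-3 - 1)/(s + s))/3 = (-4*1/(2*s))/3 = (-2/s)/3 = -2/(3*s))
1/(y(K, 2) + T(J(-3))) = 1/(1/(1 + 21) - 2*(-1/(6*(-1 - 3)))/3) = 1/(1/22 - 2/(3*(2*(-3)*(-4)))) = 1/(1/22 - 2/3/24) = 1/(1/22 - 2/3*1/24) = 1/(1/22 - 1/36) = 1/(7/396) = 396/7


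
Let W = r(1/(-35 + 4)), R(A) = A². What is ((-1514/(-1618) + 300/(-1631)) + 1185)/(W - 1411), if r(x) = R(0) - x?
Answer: -24250906021/28857005730 ≈ -0.84038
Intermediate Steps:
r(x) = -x (r(x) = 0² - x = 0 - x = -x)
W = 1/31 (W = -1/(-35 + 4) = -1/(-31) = -1*(-1/31) = 1/31 ≈ 0.032258)
((-1514/(-1618) + 300/(-1631)) + 1185)/(W - 1411) = ((-1514/(-1618) + 300/(-1631)) + 1185)/(1/31 - 1411) = ((-1514*(-1/1618) + 300*(-1/1631)) + 1185)/(-43740/31) = ((757/809 - 300/1631) + 1185)*(-31/43740) = (991967/1319479 + 1185)*(-31/43740) = (1564574582/1319479)*(-31/43740) = -24250906021/28857005730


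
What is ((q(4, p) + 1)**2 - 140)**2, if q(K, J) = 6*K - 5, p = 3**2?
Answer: 67600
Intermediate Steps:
p = 9
q(K, J) = -5 + 6*K
((q(4, p) + 1)**2 - 140)**2 = (((-5 + 6*4) + 1)**2 - 140)**2 = (((-5 + 24) + 1)**2 - 140)**2 = ((19 + 1)**2 - 140)**2 = (20**2 - 140)**2 = (400 - 140)**2 = 260**2 = 67600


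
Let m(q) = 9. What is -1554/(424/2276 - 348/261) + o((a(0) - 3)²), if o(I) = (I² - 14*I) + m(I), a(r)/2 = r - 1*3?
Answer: 6648183/979 ≈ 6790.8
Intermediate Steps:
a(r) = -6 + 2*r (a(r) = 2*(r - 1*3) = 2*(r - 3) = 2*(-3 + r) = -6 + 2*r)
o(I) = 9 + I² - 14*I (o(I) = (I² - 14*I) + 9 = 9 + I² - 14*I)
-1554/(424/2276 - 348/261) + o((a(0) - 3)²) = -1554/(424/2276 - 348/261) + (9 + (((-6 + 2*0) - 3)²)² - 14*((-6 + 2*0) - 3)²) = -1554/(424*(1/2276) - 348*1/261) + (9 + (((-6 + 0) - 3)²)² - 14*((-6 + 0) - 3)²) = -1554/(106/569 - 4/3) + (9 + ((-6 - 3)²)² - 14*(-6 - 3)²) = -1554/(-1958/1707) + (9 + ((-9)²)² - 14*(-9)²) = -1554*(-1707/1958) + (9 + 81² - 14*81) = 1326339/979 + (9 + 6561 - 1134) = 1326339/979 + 5436 = 6648183/979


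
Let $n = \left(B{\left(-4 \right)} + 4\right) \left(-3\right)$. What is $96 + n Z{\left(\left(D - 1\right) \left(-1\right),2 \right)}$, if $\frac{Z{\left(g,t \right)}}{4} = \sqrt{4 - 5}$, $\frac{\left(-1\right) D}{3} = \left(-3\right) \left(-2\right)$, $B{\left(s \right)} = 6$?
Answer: $96 - 120 i \approx 96.0 - 120.0 i$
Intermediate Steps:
$D = -18$ ($D = - 3 \left(\left(-3\right) \left(-2\right)\right) = \left(-3\right) 6 = -18$)
$Z{\left(g,t \right)} = 4 i$ ($Z{\left(g,t \right)} = 4 \sqrt{4 - 5} = 4 \sqrt{-1} = 4 i$)
$n = -30$ ($n = \left(6 + 4\right) \left(-3\right) = 10 \left(-3\right) = -30$)
$96 + n Z{\left(\left(D - 1\right) \left(-1\right),2 \right)} = 96 - 30 \cdot 4 i = 96 - 120 i$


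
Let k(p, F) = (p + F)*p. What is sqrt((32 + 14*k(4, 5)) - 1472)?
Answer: 6*I*sqrt(26) ≈ 30.594*I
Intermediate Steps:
k(p, F) = p*(F + p) (k(p, F) = (F + p)*p = p*(F + p))
sqrt((32 + 14*k(4, 5)) - 1472) = sqrt((32 + 14*(4*(5 + 4))) - 1472) = sqrt((32 + 14*(4*9)) - 1472) = sqrt((32 + 14*36) - 1472) = sqrt((32 + 504) - 1472) = sqrt(536 - 1472) = sqrt(-936) = 6*I*sqrt(26)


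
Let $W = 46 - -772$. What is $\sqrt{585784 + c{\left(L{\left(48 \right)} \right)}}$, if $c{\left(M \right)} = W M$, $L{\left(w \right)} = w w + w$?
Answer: $2 \sqrt{627430} \approx 1584.2$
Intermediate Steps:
$W = 818$ ($W = 46 + 772 = 818$)
$L{\left(w \right)} = w + w^{2}$ ($L{\left(w \right)} = w^{2} + w = w + w^{2}$)
$c{\left(M \right)} = 818 M$
$\sqrt{585784 + c{\left(L{\left(48 \right)} \right)}} = \sqrt{585784 + 818 \cdot 48 \left(1 + 48\right)} = \sqrt{585784 + 818 \cdot 48 \cdot 49} = \sqrt{585784 + 818 \cdot 2352} = \sqrt{585784 + 1923936} = \sqrt{2509720} = 2 \sqrt{627430}$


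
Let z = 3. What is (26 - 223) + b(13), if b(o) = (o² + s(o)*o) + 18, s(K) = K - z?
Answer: 120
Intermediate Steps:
s(K) = -3 + K (s(K) = K - 1*3 = K - 3 = -3 + K)
b(o) = 18 + o² + o*(-3 + o) (b(o) = (o² + (-3 + o)*o) + 18 = (o² + o*(-3 + o)) + 18 = 18 + o² + o*(-3 + o))
(26 - 223) + b(13) = (26 - 223) + (18 + 13² + 13*(-3 + 13)) = -197 + (18 + 169 + 13*10) = -197 + (18 + 169 + 130) = -197 + 317 = 120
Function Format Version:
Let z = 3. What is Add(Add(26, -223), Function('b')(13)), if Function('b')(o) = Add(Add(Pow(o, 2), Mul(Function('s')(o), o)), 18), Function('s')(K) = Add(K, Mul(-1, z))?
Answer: 120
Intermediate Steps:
Function('s')(K) = Add(-3, K) (Function('s')(K) = Add(K, Mul(-1, 3)) = Add(K, -3) = Add(-3, K))
Function('b')(o) = Add(18, Pow(o, 2), Mul(o, Add(-3, o))) (Function('b')(o) = Add(Add(Pow(o, 2), Mul(Add(-3, o), o)), 18) = Add(Add(Pow(o, 2), Mul(o, Add(-3, o))), 18) = Add(18, Pow(o, 2), Mul(o, Add(-3, o))))
Add(Add(26, -223), Function('b')(13)) = Add(Add(26, -223), Add(18, Pow(13, 2), Mul(13, Add(-3, 13)))) = Add(-197, Add(18, 169, Mul(13, 10))) = Add(-197, Add(18, 169, 130)) = Add(-197, 317) = 120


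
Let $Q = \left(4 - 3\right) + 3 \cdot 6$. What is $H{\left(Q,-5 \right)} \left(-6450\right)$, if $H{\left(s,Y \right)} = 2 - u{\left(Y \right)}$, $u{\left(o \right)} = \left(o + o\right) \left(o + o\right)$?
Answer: $632100$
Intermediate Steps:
$u{\left(o \right)} = 4 o^{2}$ ($u{\left(o \right)} = 2 o 2 o = 4 o^{2}$)
$Q = 19$ ($Q = \left(4 - 3\right) + 18 = 1 + 18 = 19$)
$H{\left(s,Y \right)} = 2 - 4 Y^{2}$
$H{\left(Q,-5 \right)} \left(-6450\right) = \left(2 - 4 \left(-5\right)^{2}\right) \left(-6450\right) = \left(2 - 100\right) \left(-6450\right) = \left(-98\right) \left(-6450\right) = 632100$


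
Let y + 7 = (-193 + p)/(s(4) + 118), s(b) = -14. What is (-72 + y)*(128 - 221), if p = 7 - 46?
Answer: 98208/13 ≈ 7554.5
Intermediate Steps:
p = -39
y = -120/13 (y = -7 + (-193 - 39)/(-14 + 118) = -7 - 232/104 = -7 - 232*1/104 = -7 - 29/13 = -120/13 ≈ -9.2308)
(-72 + y)*(128 - 221) = (-72 - 120/13)*(128 - 221) = -1056/13*(-93) = 98208/13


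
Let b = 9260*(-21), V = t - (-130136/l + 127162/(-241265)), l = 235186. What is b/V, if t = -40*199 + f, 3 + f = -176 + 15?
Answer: 2758519636348350/115227981242947 ≈ 23.940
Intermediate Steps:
f = -164 (f = -3 + (-176 + 15) = -3 - 161 = -164)
t = -8124 (t = -40*199 - 164 = -7960 - 164 = -8124)
V = -230455962485894/28371075145 (V = -8124 - (-130136/235186 + 127162/(-241265)) = -8124 - (-130136*1/235186 + 127162*(-1/241265)) = -8124 - (-65068/117593 - 127162/241265) = -8124 - 1*(-30651992086/28371075145) = -8124 + 30651992086/28371075145 = -230455962485894/28371075145 ≈ -8122.9)
b = -194460
b/V = -194460/(-230455962485894/28371075145) = -194460*(-28371075145/230455962485894) = 2758519636348350/115227981242947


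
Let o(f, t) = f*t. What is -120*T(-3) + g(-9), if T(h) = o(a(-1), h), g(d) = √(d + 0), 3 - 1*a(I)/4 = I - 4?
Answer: 11520 + 3*I ≈ 11520.0 + 3.0*I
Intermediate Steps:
a(I) = 28 - 4*I (a(I) = 12 - 4*(I - 4) = 12 - 4*(-4 + I) = 12 + (16 - 4*I) = 28 - 4*I)
g(d) = √d
T(h) = 32*h (T(h) = (28 - 4*(-1))*h = (28 + 4)*h = 32*h)
-120*T(-3) + g(-9) = -3840*(-3) + √(-9) = -120*(-96) + 3*I = 11520 + 3*I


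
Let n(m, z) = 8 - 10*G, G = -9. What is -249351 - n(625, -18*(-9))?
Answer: -249449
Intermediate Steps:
n(m, z) = 98 (n(m, z) = 8 - 10*(-9) = 8 + 90 = 98)
-249351 - n(625, -18*(-9)) = -249351 - 1*98 = -249351 - 98 = -249449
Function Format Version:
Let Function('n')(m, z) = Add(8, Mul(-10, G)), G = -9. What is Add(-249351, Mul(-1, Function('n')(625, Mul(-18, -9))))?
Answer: -249449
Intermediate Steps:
Function('n')(m, z) = 98 (Function('n')(m, z) = Add(8, Mul(-10, -9)) = Add(8, 90) = 98)
Add(-249351, Mul(-1, Function('n')(625, Mul(-18, -9)))) = Add(-249351, Mul(-1, 98)) = Add(-249351, -98) = -249449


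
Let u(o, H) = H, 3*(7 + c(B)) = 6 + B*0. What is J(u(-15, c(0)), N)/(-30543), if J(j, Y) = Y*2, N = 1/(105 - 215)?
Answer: 1/1679865 ≈ 5.9529e-7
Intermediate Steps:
c(B) = -5 (c(B) = -7 + (6 + B*0)/3 = -7 + (6 + 0)/3 = -7 + (⅓)*6 = -7 + 2 = -5)
N = -1/110 (N = 1/(-110) = -1/110 ≈ -0.0090909)
J(j, Y) = 2*Y
J(u(-15, c(0)), N)/(-30543) = (2*(-1/110))/(-30543) = -1/55*(-1/30543) = 1/1679865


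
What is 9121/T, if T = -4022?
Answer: -9121/4022 ≈ -2.2678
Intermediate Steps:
9121/T = 9121/(-4022) = 9121*(-1/4022) = -9121/4022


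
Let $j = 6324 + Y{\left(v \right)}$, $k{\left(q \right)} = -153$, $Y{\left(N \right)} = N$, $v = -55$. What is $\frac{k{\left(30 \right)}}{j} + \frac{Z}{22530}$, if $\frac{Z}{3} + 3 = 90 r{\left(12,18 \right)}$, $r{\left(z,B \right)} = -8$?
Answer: $- \frac{5681517}{47080190} \approx -0.12068$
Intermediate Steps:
$j = 6269$ ($j = 6324 - 55 = 6269$)
$Z = -2169$ ($Z = -9 + 3 \cdot 90 \left(-8\right) = -9 + 3 \left(-720\right) = -9 - 2160 = -2169$)
$\frac{k{\left(30 \right)}}{j} + \frac{Z}{22530} = - \frac{153}{6269} - \frac{2169}{22530} = \left(-153\right) \frac{1}{6269} - \frac{723}{7510} = - \frac{153}{6269} - \frac{723}{7510} = - \frac{5681517}{47080190}$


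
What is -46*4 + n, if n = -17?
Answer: -201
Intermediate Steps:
-46*4 + n = -46*4 - 17 = -184 - 17 = -201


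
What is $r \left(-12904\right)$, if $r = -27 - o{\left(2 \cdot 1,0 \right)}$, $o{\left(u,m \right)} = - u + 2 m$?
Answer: $322600$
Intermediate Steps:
$r = -25$ ($r = -27 - \left(- 2 \cdot 1 + 2 \cdot 0\right) = -27 - \left(\left(-1\right) 2 + 0\right) = -27 - \left(-2 + 0\right) = -27 - -2 = -27 + 2 = -25$)
$r \left(-12904\right) = \left(-25\right) \left(-12904\right) = 322600$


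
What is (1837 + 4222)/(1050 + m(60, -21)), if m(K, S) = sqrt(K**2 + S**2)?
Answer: 2120650/366153 - 6059*sqrt(449)/366153 ≈ 5.4411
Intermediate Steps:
(1837 + 4222)/(1050 + m(60, -21)) = (1837 + 4222)/(1050 + sqrt(60**2 + (-21)**2)) = 6059/(1050 + sqrt(3600 + 441)) = 6059/(1050 + sqrt(4041)) = 6059/(1050 + 3*sqrt(449))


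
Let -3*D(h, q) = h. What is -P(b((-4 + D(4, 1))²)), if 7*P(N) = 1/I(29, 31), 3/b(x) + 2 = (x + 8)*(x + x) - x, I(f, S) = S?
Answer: -1/217 ≈ -0.0046083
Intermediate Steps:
D(h, q) = -h/3
b(x) = 3/(-2 - x + 2*x*(8 + x)) (b(x) = 3/(-2 + ((x + 8)*(x + x) - x)) = 3/(-2 + ((8 + x)*(2*x) - x)) = 3/(-2 + (2*x*(8 + x) - x)) = 3/(-2 + (-x + 2*x*(8 + x))) = 3/(-2 - x + 2*x*(8 + x)))
P(N) = 1/217 (P(N) = (⅐)/31 = (⅐)*(1/31) = 1/217)
-P(b((-4 + D(4, 1))²)) = -1*1/217 = -1/217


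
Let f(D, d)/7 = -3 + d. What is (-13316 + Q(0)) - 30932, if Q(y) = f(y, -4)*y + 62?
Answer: -44186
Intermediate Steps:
f(D, d) = -21 + 7*d (f(D, d) = 7*(-3 + d) = -21 + 7*d)
Q(y) = 62 - 49*y (Q(y) = (-21 + 7*(-4))*y + 62 = (-21 - 28)*y + 62 = -49*y + 62 = 62 - 49*y)
(-13316 + Q(0)) - 30932 = (-13316 + (62 - 49*0)) - 30932 = (-13316 + (62 + 0)) - 30932 = (-13316 + 62) - 30932 = -13254 - 30932 = -44186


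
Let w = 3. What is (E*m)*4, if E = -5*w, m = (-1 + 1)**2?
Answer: 0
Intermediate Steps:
m = 0 (m = 0**2 = 0)
E = -15 (E = -5*3 = -15)
(E*m)*4 = -15*0*4 = 0*4 = 0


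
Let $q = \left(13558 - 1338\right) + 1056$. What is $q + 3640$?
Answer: $16916$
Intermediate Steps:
$q = 13276$ ($q = 12220 + 1056 = 13276$)
$q + 3640 = 13276 + 3640 = 16916$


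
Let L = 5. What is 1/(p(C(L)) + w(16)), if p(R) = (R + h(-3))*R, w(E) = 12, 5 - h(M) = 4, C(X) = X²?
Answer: 1/662 ≈ 0.0015106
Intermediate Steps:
h(M) = 1 (h(M) = 5 - 1*4 = 5 - 4 = 1)
p(R) = R*(1 + R) (p(R) = (R + 1)*R = (1 + R)*R = R*(1 + R))
1/(p(C(L)) + w(16)) = 1/(5²*(1 + 5²) + 12) = 1/(25*(1 + 25) + 12) = 1/(25*26 + 12) = 1/(650 + 12) = 1/662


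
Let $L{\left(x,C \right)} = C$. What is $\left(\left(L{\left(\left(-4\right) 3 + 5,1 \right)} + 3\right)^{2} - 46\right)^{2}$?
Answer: $900$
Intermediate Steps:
$\left(\left(L{\left(\left(-4\right) 3 + 5,1 \right)} + 3\right)^{2} - 46\right)^{2} = \left(\left(1 + 3\right)^{2} - 46\right)^{2} = \left(4^{2} - 46\right)^{2} = \left(16 - 46\right)^{2} = \left(-30\right)^{2} = 900$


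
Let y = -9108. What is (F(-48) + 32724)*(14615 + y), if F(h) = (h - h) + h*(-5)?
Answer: 181532748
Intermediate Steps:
F(h) = -5*h (F(h) = 0 - 5*h = -5*h)
(F(-48) + 32724)*(14615 + y) = (-5*(-48) + 32724)*(14615 - 9108) = (240 + 32724)*5507 = 32964*5507 = 181532748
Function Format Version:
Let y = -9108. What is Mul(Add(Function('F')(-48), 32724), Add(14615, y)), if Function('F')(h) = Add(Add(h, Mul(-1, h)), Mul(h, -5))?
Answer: 181532748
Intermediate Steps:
Function('F')(h) = Mul(-5, h) (Function('F')(h) = Add(0, Mul(-5, h)) = Mul(-5, h))
Mul(Add(Function('F')(-48), 32724), Add(14615, y)) = Mul(Add(Mul(-5, -48), 32724), Add(14615, -9108)) = Mul(Add(240, 32724), 5507) = Mul(32964, 5507) = 181532748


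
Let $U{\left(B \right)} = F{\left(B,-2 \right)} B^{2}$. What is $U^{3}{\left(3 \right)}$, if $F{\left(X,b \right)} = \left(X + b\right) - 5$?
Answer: $-46656$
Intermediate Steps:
$F{\left(X,b \right)} = -5 + X + b$
$U{\left(B \right)} = B^{2} \left(-7 + B\right)$ ($U{\left(B \right)} = \left(-5 + B - 2\right) B^{2} = \left(-7 + B\right) B^{2} = B^{2} \left(-7 + B\right)$)
$U^{3}{\left(3 \right)} = \left(3^{2} \left(-7 + 3\right)\right)^{3} = \left(9 \left(-4\right)\right)^{3} = \left(-36\right)^{3} = -46656$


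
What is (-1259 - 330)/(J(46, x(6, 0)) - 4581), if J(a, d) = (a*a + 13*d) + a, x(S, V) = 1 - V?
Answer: 1589/2406 ≈ 0.66043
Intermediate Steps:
J(a, d) = a + a² + 13*d (J(a, d) = (a² + 13*d) + a = a + a² + 13*d)
(-1259 - 330)/(J(46, x(6, 0)) - 4581) = (-1259 - 330)/((46 + 46² + 13*(1 - 1*0)) - 4581) = -1589/((46 + 2116 + 13*(1 + 0)) - 4581) = -1589/((46 + 2116 + 13*1) - 4581) = -1589/((46 + 2116 + 13) - 4581) = -1589/(2175 - 4581) = -1589/(-2406) = -1589*(-1/2406) = 1589/2406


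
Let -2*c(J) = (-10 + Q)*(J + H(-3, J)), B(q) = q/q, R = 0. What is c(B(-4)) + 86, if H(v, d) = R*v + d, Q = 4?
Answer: 92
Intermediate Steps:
H(v, d) = d (H(v, d) = 0*v + d = 0 + d = d)
B(q) = 1
c(J) = 6*J (c(J) = -(-10 + 4)*(J + J)/2 = -(-3)*2*J = -(-6)*J = 6*J)
c(B(-4)) + 86 = 6*1 + 86 = 6 + 86 = 92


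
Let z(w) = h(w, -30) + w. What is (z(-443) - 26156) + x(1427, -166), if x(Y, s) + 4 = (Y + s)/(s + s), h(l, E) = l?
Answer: -8980533/332 ≈ -27050.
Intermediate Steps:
x(Y, s) = -4 + (Y + s)/(2*s) (x(Y, s) = -4 + (Y + s)/(s + s) = -4 + (Y + s)/((2*s)) = -4 + (Y + s)*(1/(2*s)) = -4 + (Y + s)/(2*s))
z(w) = 2*w (z(w) = w + w = 2*w)
(z(-443) - 26156) + x(1427, -166) = (2*(-443) - 26156) + (½)*(1427 - 7*(-166))/(-166) = (-886 - 26156) + (½)*(-1/166)*(1427 + 1162) = -27042 + (½)*(-1/166)*2589 = -27042 - 2589/332 = -8980533/332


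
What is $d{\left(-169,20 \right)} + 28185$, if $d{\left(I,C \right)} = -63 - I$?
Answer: $28291$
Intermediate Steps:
$d{\left(-169,20 \right)} + 28185 = \left(-63 - -169\right) + 28185 = \left(-63 + 169\right) + 28185 = 106 + 28185 = 28291$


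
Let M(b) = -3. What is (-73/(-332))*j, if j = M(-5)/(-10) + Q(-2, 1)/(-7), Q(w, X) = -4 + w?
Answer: 5913/23240 ≈ 0.25443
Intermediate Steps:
j = 81/70 (j = -3/(-10) + (-4 - 2)/(-7) = -3*(-⅒) - 6*(-⅐) = 3/10 + 6/7 = 81/70 ≈ 1.1571)
(-73/(-332))*j = -73/(-332)*(81/70) = -73*(-1/332)*(81/70) = (73/332)*(81/70) = 5913/23240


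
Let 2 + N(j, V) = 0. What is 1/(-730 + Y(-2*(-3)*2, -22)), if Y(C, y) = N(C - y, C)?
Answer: -1/732 ≈ -0.0013661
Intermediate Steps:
N(j, V) = -2 (N(j, V) = -2 + 0 = -2)
Y(C, y) = -2
1/(-730 + Y(-2*(-3)*2, -22)) = 1/(-730 - 2) = 1/(-732) = -1/732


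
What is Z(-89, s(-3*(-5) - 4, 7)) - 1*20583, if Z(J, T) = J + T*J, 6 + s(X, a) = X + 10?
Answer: -22007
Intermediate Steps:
s(X, a) = 4 + X (s(X, a) = -6 + (X + 10) = -6 + (10 + X) = 4 + X)
Z(J, T) = J + J*T
Z(-89, s(-3*(-5) - 4, 7)) - 1*20583 = -89*(1 + (4 + (-3*(-5) - 4))) - 1*20583 = -89*(1 + (4 + (15 - 4))) - 20583 = -89*(1 + (4 + 11)) - 20583 = -89*(1 + 15) - 20583 = -89*16 - 20583 = -1424 - 20583 = -22007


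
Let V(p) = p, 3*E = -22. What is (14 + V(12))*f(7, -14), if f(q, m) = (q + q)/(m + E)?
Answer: -273/16 ≈ -17.063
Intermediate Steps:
E = -22/3 (E = (⅓)*(-22) = -22/3 ≈ -7.3333)
f(q, m) = 2*q/(-22/3 + m) (f(q, m) = (q + q)/(m - 22/3) = (2*q)/(-22/3 + m) = 2*q/(-22/3 + m))
(14 + V(12))*f(7, -14) = (14 + 12)*(6*7/(-22 + 3*(-14))) = 26*(6*7/(-22 - 42)) = 26*(6*7/(-64)) = 26*(6*7*(-1/64)) = 26*(-21/32) = -273/16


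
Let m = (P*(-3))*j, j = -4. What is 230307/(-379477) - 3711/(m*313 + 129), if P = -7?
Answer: -219870614/472774131 ≈ -0.46507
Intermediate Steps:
m = -84 (m = -7*(-3)*(-4) = 21*(-4) = -84)
230307/(-379477) - 3711/(m*313 + 129) = 230307/(-379477) - 3711/(-84*313 + 129) = 230307*(-1/379477) - 3711/(-26292 + 129) = -32901/54211 - 3711/(-26163) = -32901/54211 - 3711*(-1/26163) = -32901/54211 + 1237/8721 = -219870614/472774131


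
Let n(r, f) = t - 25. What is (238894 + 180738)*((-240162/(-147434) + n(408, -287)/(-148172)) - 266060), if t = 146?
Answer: -304873258414136148620/2730698831 ≈ -1.1165e+11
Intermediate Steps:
n(r, f) = 121 (n(r, f) = 146 - 25 = 121)
(238894 + 180738)*((-240162/(-147434) + n(408, -287)/(-148172)) - 266060) = (238894 + 180738)*((-240162/(-147434) + 121/(-148172)) - 266060) = 419632*((-240162*(-1/147434) + 121*(-1/148172)) - 266060) = 419632*((120081/73717 - 121/148172) - 266060) = 419632*(17783722175/10922795324 - 266060) = 419632*(-2906101140181265/10922795324) = -304873258414136148620/2730698831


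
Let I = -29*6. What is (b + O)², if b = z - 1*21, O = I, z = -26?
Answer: 48841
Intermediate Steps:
I = -174
O = -174
b = -47 (b = -26 - 1*21 = -26 - 21 = -47)
(b + O)² = (-47 - 174)² = (-221)² = 48841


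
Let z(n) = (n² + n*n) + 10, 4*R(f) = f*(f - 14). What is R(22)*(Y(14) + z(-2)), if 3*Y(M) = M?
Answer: 2992/3 ≈ 997.33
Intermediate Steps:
Y(M) = M/3
R(f) = f*(-14 + f)/4 (R(f) = (f*(f - 14))/4 = (f*(-14 + f))/4 = f*(-14 + f)/4)
z(n) = 10 + 2*n² (z(n) = (n² + n²) + 10 = 2*n² + 10 = 10 + 2*n²)
R(22)*(Y(14) + z(-2)) = ((¼)*22*(-14 + 22))*((⅓)*14 + (10 + 2*(-2)²)) = ((¼)*22*8)*(14/3 + (10 + 2*4)) = 44*(14/3 + (10 + 8)) = 44*(14/3 + 18) = 44*(68/3) = 2992/3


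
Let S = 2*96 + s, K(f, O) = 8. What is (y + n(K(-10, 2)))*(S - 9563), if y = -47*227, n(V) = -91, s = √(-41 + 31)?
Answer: 100831960 - 10760*I*√10 ≈ 1.0083e+8 - 34026.0*I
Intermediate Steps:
s = I*√10 (s = √(-10) = I*√10 ≈ 3.1623*I)
S = 192 + I*√10 (S = 2*96 + I*√10 = 192 + I*√10 ≈ 192.0 + 3.1623*I)
y = -10669
(y + n(K(-10, 2)))*(S - 9563) = (-10669 - 91)*((192 + I*√10) - 9563) = -10760*(-9371 + I*√10) = 100831960 - 10760*I*√10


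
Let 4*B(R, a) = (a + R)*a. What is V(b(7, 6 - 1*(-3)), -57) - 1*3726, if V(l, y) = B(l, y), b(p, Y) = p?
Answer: -6027/2 ≈ -3013.5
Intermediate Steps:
B(R, a) = a*(R + a)/4 (B(R, a) = ((a + R)*a)/4 = ((R + a)*a)/4 = (a*(R + a))/4 = a*(R + a)/4)
V(l, y) = y*(l + y)/4
V(b(7, 6 - 1*(-3)), -57) - 1*3726 = (¼)*(-57)*(7 - 57) - 1*3726 = (¼)*(-57)*(-50) - 3726 = 1425/2 - 3726 = -6027/2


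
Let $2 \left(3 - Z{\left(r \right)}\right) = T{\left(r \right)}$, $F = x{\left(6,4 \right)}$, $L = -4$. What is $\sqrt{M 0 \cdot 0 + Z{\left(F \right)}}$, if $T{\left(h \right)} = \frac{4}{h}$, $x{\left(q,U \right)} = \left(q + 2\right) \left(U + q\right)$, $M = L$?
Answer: $\frac{\sqrt{1190}}{20} \approx 1.7248$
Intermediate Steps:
$M = -4$
$x{\left(q,U \right)} = \left(2 + q\right) \left(U + q\right)$
$F = 80$ ($F = 6^{2} + 2 \cdot 4 + 2 \cdot 6 + 4 \cdot 6 = 36 + 8 + 12 + 24 = 80$)
$Z{\left(r \right)} = 3 - \frac{2}{r}$ ($Z{\left(r \right)} = 3 - \frac{4 \frac{1}{r}}{2} = 3 - \frac{2}{r}$)
$\sqrt{M 0 \cdot 0 + Z{\left(F \right)}} = \sqrt{\left(-4\right) 0 \cdot 0 + \left(3 - \frac{2}{80}\right)} = \sqrt{0 \cdot 0 + \left(3 - \frac{1}{40}\right)} = \sqrt{0 + \left(3 - \frac{1}{40}\right)} = \sqrt{0 + \frac{119}{40}} = \sqrt{\frac{119}{40}} = \frac{\sqrt{1190}}{20}$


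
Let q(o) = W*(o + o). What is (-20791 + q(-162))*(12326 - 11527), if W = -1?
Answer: -16353133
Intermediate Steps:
q(o) = -2*o (q(o) = -(o + o) = -2*o)
(-20791 + q(-162))*(12326 - 11527) = (-20791 - 2*(-162))*(12326 - 11527) = (-20791 + 324)*799 = -20467*799 = -16353133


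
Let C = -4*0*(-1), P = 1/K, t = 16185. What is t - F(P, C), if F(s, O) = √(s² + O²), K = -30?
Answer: 485549/30 ≈ 16185.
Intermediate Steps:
P = -1/30 (P = 1/(-30) = -1/30 ≈ -0.033333)
C = 0 (C = 0*(-1) = 0)
F(s, O) = √(O² + s²)
t - F(P, C) = 16185 - √(0² + (-1/30)²) = 16185 - √(0 + 1/900) = 16185 - √(1/900) = 16185 - 1*1/30 = 16185 - 1/30 = 485549/30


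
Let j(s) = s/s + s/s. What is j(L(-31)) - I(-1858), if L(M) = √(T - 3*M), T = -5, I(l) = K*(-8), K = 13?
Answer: 106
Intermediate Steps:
I(l) = -104 (I(l) = 13*(-8) = -104)
L(M) = √(-5 - 3*M)
j(s) = 2 (j(s) = 1 + 1 = 2)
j(L(-31)) - I(-1858) = 2 - 1*(-104) = 2 + 104 = 106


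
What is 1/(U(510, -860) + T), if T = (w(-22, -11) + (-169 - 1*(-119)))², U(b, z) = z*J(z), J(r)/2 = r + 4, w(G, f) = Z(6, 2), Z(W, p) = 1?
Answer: 1/1474721 ≈ 6.7809e-7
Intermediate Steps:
w(G, f) = 1
J(r) = 8 + 2*r (J(r) = 2*(r + 4) = 2*(4 + r) = 8 + 2*r)
U(b, z) = z*(8 + 2*z)
T = 2401 (T = (1 + (-169 - 1*(-119)))² = (1 + (-169 + 119))² = (1 - 50)² = (-49)² = 2401)
1/(U(510, -860) + T) = 1/(2*(-860)*(4 - 860) + 2401) = 1/(2*(-860)*(-856) + 2401) = 1/(1472320 + 2401) = 1/1474721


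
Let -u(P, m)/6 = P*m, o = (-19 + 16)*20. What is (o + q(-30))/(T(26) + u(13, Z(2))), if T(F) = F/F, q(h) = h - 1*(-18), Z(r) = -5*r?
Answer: -72/781 ≈ -0.092190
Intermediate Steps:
o = -60 (o = -3*20 = -60)
u(P, m) = -6*P*m
q(h) = 18 + h (q(h) = h + 18 = 18 + h)
T(F) = 1
(o + q(-30))/(T(26) + u(13, Z(2))) = (-60 + (18 - 30))/(1 - 6*13*(-5*2)) = (-60 - 12)/(1 - 6*13*(-10)) = -72/(1 + 780) = -72/781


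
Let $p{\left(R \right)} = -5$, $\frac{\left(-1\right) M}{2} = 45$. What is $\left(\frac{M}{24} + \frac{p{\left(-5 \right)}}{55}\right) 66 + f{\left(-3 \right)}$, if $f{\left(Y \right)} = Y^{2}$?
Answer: $- \frac{489}{2} \approx -244.5$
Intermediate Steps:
$M = -90$ ($M = \left(-2\right) 45 = -90$)
$\left(\frac{M}{24} + \frac{p{\left(-5 \right)}}{55}\right) 66 + f{\left(-3 \right)} = \left(- \frac{90}{24} - \frac{5}{55}\right) 66 + \left(-3\right)^{2} = \left(\left(-90\right) \frac{1}{24} - \frac{1}{11}\right) 66 + 9 = \left(- \frac{15}{4} - \frac{1}{11}\right) 66 + 9 = \left(- \frac{169}{44}\right) 66 + 9 = - \frac{507}{2} + 9 = - \frac{489}{2}$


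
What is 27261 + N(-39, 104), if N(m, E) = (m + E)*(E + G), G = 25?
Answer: 35646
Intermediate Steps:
N(m, E) = (25 + E)*(E + m) (N(m, E) = (m + E)*(E + 25) = (E + m)*(25 + E) = (25 + E)*(E + m))
27261 + N(-39, 104) = 27261 + (104**2 + 25*104 + 25*(-39) + 104*(-39)) = 27261 + (10816 + 2600 - 975 - 4056) = 27261 + 8385 = 35646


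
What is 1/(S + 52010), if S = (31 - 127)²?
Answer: 1/61226 ≈ 1.6333e-5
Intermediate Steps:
S = 9216 (S = (-96)² = 9216)
1/(S + 52010) = 1/(9216 + 52010) = 1/61226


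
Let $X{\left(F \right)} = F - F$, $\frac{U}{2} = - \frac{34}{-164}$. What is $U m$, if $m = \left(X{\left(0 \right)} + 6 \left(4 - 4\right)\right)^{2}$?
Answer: $0$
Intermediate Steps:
$U = \frac{17}{41}$ ($U = 2 \left(- \frac{34}{-164}\right) = 2 \left(\left(-34\right) \left(- \frac{1}{164}\right)\right) = 2 \cdot \frac{17}{82} = \frac{17}{41} \approx 0.41463$)
$X{\left(F \right)} = 0$
$m = 0$ ($m = \left(0 + 6 \left(4 - 4\right)\right)^{2} = \left(0 + 6 \cdot 0\right)^{2} = \left(0 + 0\right)^{2} = 0^{2} = 0$)
$U m = \frac{17}{41} \cdot 0 = 0$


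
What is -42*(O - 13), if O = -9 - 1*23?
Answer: 1890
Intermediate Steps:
O = -32 (O = -9 - 23 = -32)
-42*(O - 13) = -42*(-32 - 13) = -42*(-45) = 1890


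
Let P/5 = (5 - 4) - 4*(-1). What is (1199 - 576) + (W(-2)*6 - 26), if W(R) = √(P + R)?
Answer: 597 + 6*√23 ≈ 625.78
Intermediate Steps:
P = 25 (P = 5*((5 - 4) - 4*(-1)) = 5*(1 + 4) = 5*5 = 25)
W(R) = √(25 + R)
(1199 - 576) + (W(-2)*6 - 26) = (1199 - 576) + (√(25 - 2)*6 - 26) = 623 + (√23*6 - 26) = 623 + (6*√23 - 26) = 623 + (-26 + 6*√23) = 597 + 6*√23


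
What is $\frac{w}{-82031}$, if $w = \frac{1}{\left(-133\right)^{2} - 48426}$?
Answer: $\frac{1}{2521386847} \approx 3.9661 \cdot 10^{-10}$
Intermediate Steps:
$w = - \frac{1}{30737}$ ($w = \frac{1}{17689 - 48426} = \frac{1}{-30737} = - \frac{1}{30737} \approx -3.2534 \cdot 10^{-5}$)
$\frac{w}{-82031} = - \frac{1}{30737 \left(-82031\right)} = \left(- \frac{1}{30737}\right) \left(- \frac{1}{82031}\right) = \frac{1}{2521386847}$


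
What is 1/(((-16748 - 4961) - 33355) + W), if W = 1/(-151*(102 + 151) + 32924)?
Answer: -5279/290682857 ≈ -1.8161e-5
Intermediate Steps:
W = -1/5279 (W = 1/(-151*253 + 32924) = 1/(-38203 + 32924) = 1/(-5279) = -1/5279 ≈ -0.00018943)
1/(((-16748 - 4961) - 33355) + W) = 1/(((-16748 - 4961) - 33355) - 1/5279) = 1/((-21709 - 33355) - 1/5279) = 1/(-55064 - 1/5279) = 1/(-290682857/5279) = -5279/290682857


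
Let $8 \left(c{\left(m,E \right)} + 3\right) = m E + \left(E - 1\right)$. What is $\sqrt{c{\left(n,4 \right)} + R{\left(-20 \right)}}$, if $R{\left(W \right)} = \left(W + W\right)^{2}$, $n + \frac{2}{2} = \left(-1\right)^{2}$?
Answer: $\frac{\sqrt{25558}}{4} \approx 39.967$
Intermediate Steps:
$n = 0$ ($n = -1 + \left(-1\right)^{2} = -1 + 1 = 0$)
$R{\left(W \right)} = 4 W^{2}$ ($R{\left(W \right)} = \left(2 W\right)^{2} = 4 W^{2}$)
$c{\left(m,E \right)} = - \frac{25}{8} + \frac{E}{8} + \frac{E m}{8}$ ($c{\left(m,E \right)} = -3 + \frac{m E + \left(E - 1\right)}{8} = -3 + \frac{E m + \left(E - 1\right)}{8} = -3 + \frac{E m + \left(-1 + E\right)}{8} = -3 + \frac{-1 + E + E m}{8} = -3 + \left(- \frac{1}{8} + \frac{E}{8} + \frac{E m}{8}\right) = - \frac{25}{8} + \frac{E}{8} + \frac{E m}{8}$)
$\sqrt{c{\left(n,4 \right)} + R{\left(-20 \right)}} = \sqrt{\left(- \frac{25}{8} + \frac{1}{8} \cdot 4 + \frac{1}{8} \cdot 4 \cdot 0\right) + 4 \left(-20\right)^{2}} = \sqrt{\left(- \frac{25}{8} + \frac{1}{2} + 0\right) + 4 \cdot 400} = \sqrt{- \frac{21}{8} + 1600} = \sqrt{\frac{12779}{8}} = \frac{\sqrt{25558}}{4}$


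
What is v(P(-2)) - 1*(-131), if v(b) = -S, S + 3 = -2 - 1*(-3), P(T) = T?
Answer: 133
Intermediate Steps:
S = -2 (S = -3 + (-2 - 1*(-3)) = -3 + (-2 + 3) = -3 + 1 = -2)
v(b) = 2 (v(b) = -1*(-2) = 2)
v(P(-2)) - 1*(-131) = 2 - 1*(-131) = 2 + 131 = 133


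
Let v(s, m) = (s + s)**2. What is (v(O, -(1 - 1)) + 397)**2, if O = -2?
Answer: 170569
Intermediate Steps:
v(s, m) = 4*s**2 (v(s, m) = (2*s)**2 = 4*s**2)
(v(O, -(1 - 1)) + 397)**2 = (4*(-2)**2 + 397)**2 = (4*4 + 397)**2 = (16 + 397)**2 = 413**2 = 170569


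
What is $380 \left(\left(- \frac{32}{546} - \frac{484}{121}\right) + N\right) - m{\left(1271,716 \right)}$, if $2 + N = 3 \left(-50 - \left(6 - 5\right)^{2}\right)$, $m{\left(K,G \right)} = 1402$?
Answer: $- \frac{16883486}{273} \approx -61844.0$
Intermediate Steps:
$N = -155$ ($N = -2 + 3 \left(-50 - \left(6 - 5\right)^{2}\right) = -2 + 3 \left(-50 - 1^{2}\right) = -2 + 3 \left(-50 - 1\right) = -2 + 3 \left(-51\right) = -2 - 153 = -155$)
$380 \left(\left(- \frac{32}{546} - \frac{484}{121}\right) + N\right) - m{\left(1271,716 \right)} = 380 \left(\left(- \frac{32}{546} - \frac{484}{121}\right) - 155\right) - 1402 = 380 \left(\left(\left(-32\right) \frac{1}{546} - 4\right) - 155\right) - 1402 = 380 \left(\left(- \frac{16}{273} - 4\right) - 155\right) - 1402 = 380 \left(- \frac{1108}{273} - 155\right) - 1402 = 380 \left(- \frac{43423}{273}\right) - 1402 = - \frac{16500740}{273} - 1402 = - \frac{16883486}{273}$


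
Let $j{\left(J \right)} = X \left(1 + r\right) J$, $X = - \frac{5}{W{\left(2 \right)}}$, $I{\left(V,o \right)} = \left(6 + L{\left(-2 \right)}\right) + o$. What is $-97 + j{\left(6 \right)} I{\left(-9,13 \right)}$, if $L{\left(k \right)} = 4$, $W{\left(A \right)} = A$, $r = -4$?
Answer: $938$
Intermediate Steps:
$I{\left(V,o \right)} = 10 + o$ ($I{\left(V,o \right)} = \left(6 + 4\right) + o = 10 + o$)
$X = - \frac{5}{2} \approx -2.5$
$j{\left(J \right)} = \frac{15 J}{2}$ ($j{\left(J \right)} = - \frac{5 \left(1 - 4\right) J}{2} = - \frac{5 \left(- 3 J\right)}{2} = \frac{15 J}{2}$)
$-97 + j{\left(6 \right)} I{\left(-9,13 \right)} = -97 + \frac{15}{2} \cdot 6 \left(10 + 13\right) = -97 + 45 \cdot 23 = -97 + 1035 = 938$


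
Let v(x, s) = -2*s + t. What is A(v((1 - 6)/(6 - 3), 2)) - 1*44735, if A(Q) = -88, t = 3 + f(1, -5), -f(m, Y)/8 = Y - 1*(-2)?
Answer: -44823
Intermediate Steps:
f(m, Y) = -16 - 8*Y (f(m, Y) = -8*(Y - 1*(-2)) = -8*(Y + 2) = -8*(2 + Y) = -16 - 8*Y)
t = 27 (t = 3 + (-16 - 8*(-5)) = 3 + (-16 + 40) = 3 + 24 = 27)
v(x, s) = 27 - 2*s (v(x, s) = -2*s + 27 = 27 - 2*s)
A(v((1 - 6)/(6 - 3), 2)) - 1*44735 = -88 - 1*44735 = -88 - 44735 = -44823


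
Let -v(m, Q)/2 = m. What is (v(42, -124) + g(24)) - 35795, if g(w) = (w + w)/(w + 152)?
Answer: -394666/11 ≈ -35879.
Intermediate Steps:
g(w) = 2*w/(152 + w) (g(w) = (2*w)/(152 + w) = 2*w/(152 + w))
v(m, Q) = -2*m
(v(42, -124) + g(24)) - 35795 = (-2*42 + 2*24/(152 + 24)) - 35795 = (-84 + 2*24/176) - 35795 = (-84 + 2*24*(1/176)) - 35795 = (-84 + 3/11) - 35795 = -921/11 - 35795 = -394666/11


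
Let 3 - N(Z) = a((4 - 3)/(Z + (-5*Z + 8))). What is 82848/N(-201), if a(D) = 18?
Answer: -27616/5 ≈ -5523.2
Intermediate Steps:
N(Z) = -15 (N(Z) = 3 - 1*18 = 3 - 18 = -15)
82848/N(-201) = 82848/(-15) = 82848*(-1/15) = -27616/5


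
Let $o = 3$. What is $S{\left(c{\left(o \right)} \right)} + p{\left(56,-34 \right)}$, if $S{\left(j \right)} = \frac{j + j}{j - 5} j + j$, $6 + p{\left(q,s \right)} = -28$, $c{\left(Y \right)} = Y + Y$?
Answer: $44$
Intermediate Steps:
$c{\left(Y \right)} = 2 Y$
$p{\left(q,s \right)} = -34$ ($p{\left(q,s \right)} = -6 - 28 = -34$)
$S{\left(j \right)} = j + \frac{2 j^{2}}{-5 + j}$ ($S{\left(j \right)} = \frac{2 j}{-5 + j} j + j = \frac{2 j^{2}}{-5 + j} + j = j + \frac{2 j^{2}}{-5 + j}$)
$S{\left(c{\left(o \right)} \right)} + p{\left(56,-34 \right)} = \frac{2 \cdot 3 \left(-5 + 3 \cdot 2 \cdot 3\right)}{-5 + 2 \cdot 3} - 34 = \frac{6 \left(-5 + 3 \cdot 6\right)}{-5 + 6} - 34 = \frac{6 \left(-5 + 18\right)}{1} - 34 = 6 \cdot 1 \cdot 13 - 34 = 78 - 34 = 44$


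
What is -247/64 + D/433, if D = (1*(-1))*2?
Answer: -107079/27712 ≈ -3.8640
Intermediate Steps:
D = -2 (D = -1*2 = -2)
-247/64 + D/433 = -247/64 - 2/433 = -107079/27712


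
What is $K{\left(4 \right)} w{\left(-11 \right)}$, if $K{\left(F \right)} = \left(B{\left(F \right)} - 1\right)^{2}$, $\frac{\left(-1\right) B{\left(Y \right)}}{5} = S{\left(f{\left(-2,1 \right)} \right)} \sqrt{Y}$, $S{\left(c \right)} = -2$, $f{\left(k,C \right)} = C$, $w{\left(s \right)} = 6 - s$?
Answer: $6137$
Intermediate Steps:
$B{\left(Y \right)} = 10 \sqrt{Y}$ ($B{\left(Y \right)} = - 5 \left(- 2 \sqrt{Y}\right) = 10 \sqrt{Y}$)
$K{\left(F \right)} = \left(-1 + 10 \sqrt{F}\right)^{2}$ ($K{\left(F \right)} = \left(10 \sqrt{F} - 1\right)^{2} = \left(-1 + 10 \sqrt{F}\right)^{2}$)
$K{\left(4 \right)} w{\left(-11 \right)} = \left(1 - 10 \sqrt{4}\right)^{2} \left(6 - -11\right) = \left(1 - 20\right)^{2} \left(6 + 11\right) = \left(1 - 20\right)^{2} \cdot 17 = \left(-19\right)^{2} \cdot 17 = 361 \cdot 17 = 6137$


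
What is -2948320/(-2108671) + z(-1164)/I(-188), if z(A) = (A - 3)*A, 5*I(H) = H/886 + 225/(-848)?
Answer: -5380246849041615520/378268164677 ≈ -1.4223e+7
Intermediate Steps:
I(H) = -45/848 + H/4430 (I(H) = (H/886 + 225/(-848))/5 = (H*(1/886) + 225*(-1/848))/5 = (H/886 - 225/848)/5 = (-225/848 + H/886)/5 = -45/848 + H/4430)
z(A) = A*(-3 + A) (z(A) = (-3 + A)*A = A*(-3 + A))
-2948320/(-2108671) + z(-1164)/I(-188) = -2948320/(-2108671) + (-1164*(-3 - 1164))/(-45/848 + (1/4430)*(-188)) = -2948320*(-1/2108671) + (-1164*(-1167))/(-45/848 - 94/2215) = 2948320/2108671 + 1358388/(-179387/1878320) = 2948320/2108671 + 1358388*(-1878320/179387) = 2948320/2108671 - 2551487348160/179387 = -5380246849041615520/378268164677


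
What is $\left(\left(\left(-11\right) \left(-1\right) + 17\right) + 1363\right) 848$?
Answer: $1179568$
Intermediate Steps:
$\left(\left(\left(-11\right) \left(-1\right) + 17\right) + 1363\right) 848 = \left(\left(11 + 17\right) + 1363\right) 848 = \left(28 + 1363\right) 848 = 1391 \cdot 848 = 1179568$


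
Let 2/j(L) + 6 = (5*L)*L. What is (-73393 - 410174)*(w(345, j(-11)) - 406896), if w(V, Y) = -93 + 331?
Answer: 196646389086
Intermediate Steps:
j(L) = 2/(-6 + 5*L²) (j(L) = 2/(-6 + (5*L)*L) = 2/(-6 + 5*L²))
w(V, Y) = 238
(-73393 - 410174)*(w(345, j(-11)) - 406896) = (-73393 - 410174)*(238 - 406896) = -483567*(-406658) = 196646389086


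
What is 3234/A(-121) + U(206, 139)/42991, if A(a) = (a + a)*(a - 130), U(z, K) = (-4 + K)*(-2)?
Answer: 5574207/118698151 ≈ 0.046961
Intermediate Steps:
U(z, K) = 8 - 2*K
A(a) = 2*a*(-130 + a) (A(a) = (2*a)*(-130 + a) = 2*a*(-130 + a))
3234/A(-121) + U(206, 139)/42991 = 3234/((2*(-121)*(-130 - 121))) + (8 - 2*139)/42991 = 3234/((2*(-121)*(-251))) + (8 - 278)*(1/42991) = 3234/60742 - 270*1/42991 = 3234*(1/60742) - 270/42991 = 147/2761 - 270/42991 = 5574207/118698151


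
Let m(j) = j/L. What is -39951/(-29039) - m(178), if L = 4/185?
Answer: -478047233/58078 ≈ -8231.1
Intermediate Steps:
L = 4/185 (L = 4*(1/185) = 4/185 ≈ 0.021622)
m(j) = 185*j/4 (m(j) = j/(4/185) = j*(185/4) = 185*j/4)
-39951/(-29039) - m(178) = -39951/(-29039) - 185*178/4 = -39951*(-1/29039) - 1*16465/2 = 39951/29039 - 16465/2 = -478047233/58078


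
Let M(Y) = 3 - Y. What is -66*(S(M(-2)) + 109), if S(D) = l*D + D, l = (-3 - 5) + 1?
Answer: -5214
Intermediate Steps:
l = -7 (l = -8 + 1 = -7)
S(D) = -6*D (S(D) = -7*D + D = -6*D)
-66*(S(M(-2)) + 109) = -66*(-6*(3 - 1*(-2)) + 109) = -66*(-6*(3 + 2) + 109) = -66*(-6*5 + 109) = -66*(-30 + 109) = -66*79 = -5214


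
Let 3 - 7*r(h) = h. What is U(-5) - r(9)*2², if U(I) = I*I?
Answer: 199/7 ≈ 28.429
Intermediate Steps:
r(h) = 3/7 - h/7
U(I) = I²
U(-5) - r(9)*2² = (-5)² - (3/7 - ⅐*9)*2² = 25 - (3/7 - 9/7)*4 = 25 - 1*(-6/7)*4 = 25 + (6/7)*4 = 25 + 24/7 = 199/7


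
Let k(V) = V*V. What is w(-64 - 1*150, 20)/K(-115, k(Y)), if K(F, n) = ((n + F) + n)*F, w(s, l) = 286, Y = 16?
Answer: -286/45655 ≈ -0.0062644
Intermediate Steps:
k(V) = V²
K(F, n) = F*(F + 2*n) (K(F, n) = ((F + n) + n)*F = (F + 2*n)*F = F*(F + 2*n))
w(-64 - 1*150, 20)/K(-115, k(Y)) = 286/((-115*(-115 + 2*16²))) = 286/((-115*(-115 + 2*256))) = 286/((-115*(-115 + 512))) = 286/((-115*397)) = 286/(-45655) = 286*(-1/45655) = -286/45655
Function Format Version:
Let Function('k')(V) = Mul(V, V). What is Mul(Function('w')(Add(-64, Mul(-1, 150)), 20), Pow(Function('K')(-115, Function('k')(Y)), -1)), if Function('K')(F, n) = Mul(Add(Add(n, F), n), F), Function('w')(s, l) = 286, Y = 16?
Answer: Rational(-286, 45655) ≈ -0.0062644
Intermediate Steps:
Function('k')(V) = Pow(V, 2)
Function('K')(F, n) = Mul(F, Add(F, Mul(2, n))) (Function('K')(F, n) = Mul(Add(Add(F, n), n), F) = Mul(Add(F, Mul(2, n)), F) = Mul(F, Add(F, Mul(2, n))))
Mul(Function('w')(Add(-64, Mul(-1, 150)), 20), Pow(Function('K')(-115, Function('k')(Y)), -1)) = Mul(286, Pow(Mul(-115, Add(-115, Mul(2, Pow(16, 2)))), -1)) = Mul(286, Pow(Mul(-115, Add(-115, Mul(2, 256))), -1)) = Mul(286, Pow(Mul(-115, Add(-115, 512)), -1)) = Mul(286, Pow(Mul(-115, 397), -1)) = Mul(286, Pow(-45655, -1)) = Mul(286, Rational(-1, 45655)) = Rational(-286, 45655)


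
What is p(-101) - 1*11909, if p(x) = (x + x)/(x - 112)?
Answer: -2536415/213 ≈ -11908.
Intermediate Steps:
p(x) = 2*x/(-112 + x) (p(x) = (2*x)/(-112 + x) = 2*x/(-112 + x))
p(-101) - 1*11909 = 2*(-101)/(-112 - 101) - 1*11909 = 2*(-101)/(-213) - 11909 = 2*(-101)*(-1/213) - 11909 = 202/213 - 11909 = -2536415/213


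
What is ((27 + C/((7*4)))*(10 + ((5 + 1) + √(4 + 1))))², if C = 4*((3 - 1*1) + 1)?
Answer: 9621504/49 + 1179648*√5/49 ≈ 2.5019e+5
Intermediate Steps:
C = 12 (C = 4*((3 - 1) + 1) = 4*(2 + 1) = 4*3 = 12)
((27 + C/((7*4)))*(10 + ((5 + 1) + √(4 + 1))))² = ((27 + 12/((7*4)))*(10 + ((5 + 1) + √(4 + 1))))² = ((27 + 12/28)*(10 + (6 + √5)))² = ((27 + 12*(1/28))*(16 + √5))² = ((27 + 3/7)*(16 + √5))² = (192*(16 + √5)/7)² = (3072/7 + 192*√5/7)²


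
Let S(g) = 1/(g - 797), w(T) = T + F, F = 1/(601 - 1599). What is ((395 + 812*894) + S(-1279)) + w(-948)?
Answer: 751433369963/1035924 ≈ 7.2538e+5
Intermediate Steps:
F = -1/998 (F = 1/(-998) = -1/998 ≈ -0.0010020)
w(T) = -1/998 + T (w(T) = T - 1/998 = -1/998 + T)
S(g) = 1/(-797 + g)
((395 + 812*894) + S(-1279)) + w(-948) = ((395 + 812*894) + 1/(-797 - 1279)) + (-1/998 - 948) = ((395 + 725928) + 1/(-2076)) - 946105/998 = (726323 - 1/2076) - 946105/998 = 1507846547/2076 - 946105/998 = 751433369963/1035924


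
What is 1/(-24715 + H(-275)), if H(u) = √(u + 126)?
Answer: -24715/610831374 - I*√149/610831374 ≈ -4.0461e-5 - 1.9984e-8*I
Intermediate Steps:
H(u) = √(126 + u)
1/(-24715 + H(-275)) = 1/(-24715 + √(126 - 275)) = 1/(-24715 + √(-149)) = 1/(-24715 + I*√149)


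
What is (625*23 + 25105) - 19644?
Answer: 19836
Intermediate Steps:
(625*23 + 25105) - 19644 = (14375 + 25105) - 19644 = 39480 - 19644 = 19836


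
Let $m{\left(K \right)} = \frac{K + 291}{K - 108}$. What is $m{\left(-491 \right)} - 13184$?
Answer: $- \frac{7897016}{599} \approx -13184.0$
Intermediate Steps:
$m{\left(K \right)} = \frac{291 + K}{-108 + K}$
$m{\left(-491 \right)} - 13184 = \frac{291 - 491}{-108 - 491} - 13184 = \frac{1}{-599} \left(-200\right) - 13184 = \left(- \frac{1}{599}\right) \left(-200\right) - 13184 = \frac{200}{599} - 13184 = - \frac{7897016}{599}$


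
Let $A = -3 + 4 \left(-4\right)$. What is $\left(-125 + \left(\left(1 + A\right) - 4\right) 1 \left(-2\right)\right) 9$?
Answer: $-729$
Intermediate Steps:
$A = -19$ ($A = -3 - 16 = -19$)
$\left(-125 + \left(\left(1 + A\right) - 4\right) 1 \left(-2\right)\right) 9 = \left(-125 + \left(\left(1 - 19\right) - 4\right) 1 \left(-2\right)\right) 9 = \left(-125 + \left(-18 - 4\right) 1 \left(-2\right)\right) 9 = \left(-125 + \left(-22\right) 1 \left(-2\right)\right) 9 = \left(-125 - -44\right) 9 = \left(-125 + 44\right) 9 = \left(-81\right) 9 = -729$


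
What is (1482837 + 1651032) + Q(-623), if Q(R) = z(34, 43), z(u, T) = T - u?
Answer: 3133878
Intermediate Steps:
Q(R) = 9 (Q(R) = 43 - 1*34 = 43 - 34 = 9)
(1482837 + 1651032) + Q(-623) = (1482837 + 1651032) + 9 = 3133869 + 9 = 3133878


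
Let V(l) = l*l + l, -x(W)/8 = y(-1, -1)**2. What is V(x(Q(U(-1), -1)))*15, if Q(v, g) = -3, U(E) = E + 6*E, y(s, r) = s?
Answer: 840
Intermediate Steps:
U(E) = 7*E
x(W) = -8 (x(W) = -8*(-1)**2 = -8*1 = -8)
V(l) = l + l**2 (V(l) = l**2 + l = l + l**2)
V(x(Q(U(-1), -1)))*15 = -8*(1 - 8)*15 = -8*(-7)*15 = 56*15 = 840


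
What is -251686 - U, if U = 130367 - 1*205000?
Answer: -177053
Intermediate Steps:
U = -74633 (U = 130367 - 205000 = -74633)
-251686 - U = -251686 - 1*(-74633) = -251686 + 74633 = -177053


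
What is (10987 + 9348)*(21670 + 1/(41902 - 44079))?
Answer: 137045086045/311 ≈ 4.4066e+8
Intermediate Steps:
(10987 + 9348)*(21670 + 1/(41902 - 44079)) = 20335*(21670 + 1/(-2177)) = 20335*(21670 - 1/2177) = 20335*(47175589/2177) = 137045086045/311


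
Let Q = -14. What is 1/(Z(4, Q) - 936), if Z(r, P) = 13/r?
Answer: -4/3731 ≈ -0.0010721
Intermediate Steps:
1/(Z(4, Q) - 936) = 1/(13/4 - 936) = 1/(-3731/4) = -4/3731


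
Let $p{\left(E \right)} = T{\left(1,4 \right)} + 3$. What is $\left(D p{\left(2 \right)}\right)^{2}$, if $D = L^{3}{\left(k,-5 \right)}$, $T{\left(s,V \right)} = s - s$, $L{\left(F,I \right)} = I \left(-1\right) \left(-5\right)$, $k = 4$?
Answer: $2197265625$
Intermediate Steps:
$L{\left(F,I \right)} = 5 I$ ($L{\left(F,I \right)} = - I \left(-5\right) = 5 I$)
$T{\left(s,V \right)} = 0$
$p{\left(E \right)} = 3$ ($p{\left(E \right)} = 0 + 3 = 3$)
$D = -15625$ ($D = \left(5 \left(-5\right)\right)^{3} = \left(-25\right)^{3} = -15625$)
$\left(D p{\left(2 \right)}\right)^{2} = \left(\left(-15625\right) 3\right)^{2} = \left(-46875\right)^{2} = 2197265625$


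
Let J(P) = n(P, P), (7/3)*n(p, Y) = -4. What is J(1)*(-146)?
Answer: 1752/7 ≈ 250.29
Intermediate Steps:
n(p, Y) = -12/7 (n(p, Y) = (3/7)*(-4) = -12/7)
J(P) = -12/7
J(1)*(-146) = -12/7*(-146) = 1752/7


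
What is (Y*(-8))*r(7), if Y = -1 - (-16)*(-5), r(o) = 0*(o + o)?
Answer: 0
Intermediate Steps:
r(o) = 0 (r(o) = 0*(2*o) = 0)
Y = -81 (Y = -1 - 4*20 = -1 - 80 = -81)
(Y*(-8))*r(7) = -81*(-8)*0 = 648*0 = 0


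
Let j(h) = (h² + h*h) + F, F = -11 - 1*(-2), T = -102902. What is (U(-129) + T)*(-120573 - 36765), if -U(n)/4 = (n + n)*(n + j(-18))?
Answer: -66619741284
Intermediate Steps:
F = -9 (F = -11 + 2 = -9)
j(h) = -9 + 2*h² (j(h) = (h² + h*h) - 9 = (h² + h²) - 9 = 2*h² - 9 = -9 + 2*h²)
U(n) = -8*n*(639 + n) (U(n) = -4*(n + n)*(n + (-9 + 2*(-18)²)) = -4*2*n*(n + (-9 + 2*324)) = -4*2*n*(n + (-9 + 648)) = -4*2*n*(n + 639) = -4*2*n*(639 + n) = -8*n*(639 + n))
(U(-129) + T)*(-120573 - 36765) = (-8*(-129)*(639 - 129) - 102902)*(-120573 - 36765) = (-8*(-129)*510 - 102902)*(-157338) = (526320 - 102902)*(-157338) = 423418*(-157338) = -66619741284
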